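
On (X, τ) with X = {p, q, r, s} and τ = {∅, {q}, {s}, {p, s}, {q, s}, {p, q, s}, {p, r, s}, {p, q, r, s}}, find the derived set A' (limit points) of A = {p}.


A' = {r}

For each x ∈ X, list the open sets U ∈ τ with x ∈ U, then check whether U ∩ (A ∖ {x}) ≠ ∅ for every such U.
  x = p: open {p, s} ∋ x has {p, s} ∩ (A ∖ {p}) = ∅, so x is NOT a limit point.
  x = q: open {q} ∋ x has {q} ∩ (A ∖ {q}) = ∅, so x is NOT a limit point.
  x = r: opens ∋ x are {p, r, s}, {p, q, r, s}; each meets A ∖ {r}, so x IS a limit point.
  x = s: open {s} ∋ x has {s} ∩ (A ∖ {s}) = ∅, so x is NOT a limit point.
Collecting: A' = {r}.


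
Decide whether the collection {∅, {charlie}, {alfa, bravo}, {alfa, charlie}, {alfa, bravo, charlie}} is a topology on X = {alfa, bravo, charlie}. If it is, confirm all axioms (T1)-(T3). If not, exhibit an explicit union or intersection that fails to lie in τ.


τ is NOT a topology on X.

Axiom (T1): ∅ ∈ τ? Yes; X ∈ τ? Yes.
Axiom (T2/T3): check pairwise unions and intersections of members of τ.
Counterexample for (T3): {alfa, bravo} ∩ {alfa, charlie} = {alfa} ∉ τ. Therefore τ is NOT a topology.


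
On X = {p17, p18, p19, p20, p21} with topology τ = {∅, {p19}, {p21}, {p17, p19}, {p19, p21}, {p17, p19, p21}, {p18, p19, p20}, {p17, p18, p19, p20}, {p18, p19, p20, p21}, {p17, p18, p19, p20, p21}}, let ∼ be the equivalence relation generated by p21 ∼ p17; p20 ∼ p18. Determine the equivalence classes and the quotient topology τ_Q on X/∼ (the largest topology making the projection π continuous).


X/∼ = {[p17=p21], [p18=p20], [p19]}; |τ_Q| = 5.

Equivalence classes: [p17=p21], [p18=p20], [p19].
Quotient map π: X → X/∼ sends p17 ↦ [p17=p21], p18 ↦ [p18=p20], p19 ↦ [p19], p20 ↦ [p18=p20], p21 ↦ [p17=p21].
For each subset V ⊆ X/∼, compute π^{-1}(V) ⊆ X and check whether π^{-1}(V) ∈ τ. V is open in τ_Q iff π^{-1}(V) ∈ τ.
  V = {}: π^{-1}(V) = ∅ ∈ τ ✓.
  V = {[p17=p21]}: π^{-1}(V) = {p17, p21} ∉ τ ✗.
  V = {[p18=p20]}: π^{-1}(V) = {p18, p20} ∉ τ ✗.
  V = {[p17=p21], [p18=p20]}: π^{-1}(V) = {p17, p18, p20, p21} ∉ τ ✗.
  V = {[p19]}: π^{-1}(V) = {p19} ∈ τ ✓.
  V = {[p17=p21], [p19]}: π^{-1}(V) = {p17, p19, p21} ∈ τ ✓.
  V = {[p18=p20], [p19]}: π^{-1}(V) = {p18, p19, p20} ∈ τ ✓.
  V = {[p17=p21], [p18=p20], [p19]}: π^{-1}(V) = {p17, p18, p19, p20, p21} ∈ τ ✓.
Open sets in the quotient: τ_Q = {{}, {[p19]}, {[p17=p21], [p19]}, {[p18=p20], [p19]}, {[p17=p21], [p18=p20], [p19]}} (5 elements).


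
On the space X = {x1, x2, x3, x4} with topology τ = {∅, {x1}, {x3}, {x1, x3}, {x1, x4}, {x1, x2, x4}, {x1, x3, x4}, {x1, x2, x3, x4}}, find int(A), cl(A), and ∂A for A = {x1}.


int(A) = {x1}, cl(A) = {x1, x2, x4}, ∂A = {x2, x4}.

Closed sets in (X, τ) are complements of opens:
  closed(X, τ) = {∅, {x2}, {x3}, {x2, x3}, {x2, x4}, {x1, x2, x4}, {x2, x3, x4}, {x1, x2, x3, x4}}.
int(A) = ⋃ {U ∈ τ : U ⊆ A}. Opens contained in A: ∅, {x1}.
Taking the union of these: int(A) = {x1}.
cl(A) = ⋂ {C closed : A ⊆ C}. Closed sets containing A: {x1, x2, x4}, {x1, x2, x3, x4}.
Intersecting these: cl(A) = {x1, x2, x4}.
∂A = cl(A) ∖ int(A) = {x1, x2, x4} ∖ {x1} = {x2, x4}.


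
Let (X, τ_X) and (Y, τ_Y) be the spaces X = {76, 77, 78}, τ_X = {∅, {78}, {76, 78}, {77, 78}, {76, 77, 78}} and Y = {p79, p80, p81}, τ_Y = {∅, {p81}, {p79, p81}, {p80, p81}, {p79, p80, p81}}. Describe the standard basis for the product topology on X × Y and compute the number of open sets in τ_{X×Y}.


Basis B = {∅ × ∅, {78} × {p81}, {76, 78} × {p81}, {77, 78} × {p81}, {78} × {p79, p81}, {78} × {p80, p81}, {76, 77, 78} × {p81}, {78} × {p79, p80, p81}, {76, 78} × {p79, p81}, {76, 78} × {p80, p81}, {77, 78} × {p79, p81}, {77, 78} × {p80, p81}, {76, 78} × {p79, p80, p81}, {76, 77, 78} × {p79, p81}, {76, 77, 78} × {p80, p81}, {77, 78} × {p79, p80, p81}, {76, 77, 78} × {p79, p80, p81}}; |τ_{X×Y}| = 48.

Enumerate products U × V with U ∈ τ_X, V ∈ τ_Y (deduplicated):
  ∅ × ∅ = {} (∅)
  {78} × {p81} = {(78,p81)}
  {76, 78} × {p81} = {(76,p81), (78,p81)}
  {77, 78} × {p81} = {(77,p81), (78,p81)}
  {78} × {p79, p81} = {(78,p79), (78,p81)}
  {78} × {p80, p81} = {(78,p80), (78,p81)}
  {76, 77, 78} × {p81} = {(76,p81), (77,p81), (78,p81)}
  {78} × {p79, p80, p81} = {(78,p79), (78,p80), (78,p81)}
  {76, 78} × {p79, p81} = {(76,p79), (76,p81), (78,p79), (78,p81)}
  {76, 78} × {p80, p81} = {(76,p80), (76,p81), (78,p80), (78,p81)}
  {77, 78} × {p79, p81} = {(77,p79), (77,p81), (78,p79), (78,p81)}
  {77, 78} × {p80, p81} = {(77,p80), (77,p81), (78,p80), (78,p81)}
  {76, 78} × {p79, p80, p81} = {(76,p79), (76,p80), (76,p81), (78,p79), (78,p80), (78,p81)}
  {76, 77, 78} × {p79, p81} = {(76,p79), (76,p81), (77,p79), (77,p81), (78,p79), (78,p81)}
  {76, 77, 78} × {p80, p81} = {(76,p80), (76,p81), (77,p80), (77,p81), (78,p80), (78,p81)}
  {77, 78} × {p79, p80, p81} = {(77,p79), (77,p80), (77,p81), (78,p79), (78,p80), (78,p81)}
  {76, 77, 78} × {p79, p80, p81} = {(76,p79), (76,p80), (76,p81), (77,p79), (77,p80), (77,p81), (78,p79), (78,p80), (78,p81)}
These 17 distinct sets form the basis B.
Close under arbitrary unions to get τ_{X×Y}; counting gives |τ_{X×Y}| = 48.


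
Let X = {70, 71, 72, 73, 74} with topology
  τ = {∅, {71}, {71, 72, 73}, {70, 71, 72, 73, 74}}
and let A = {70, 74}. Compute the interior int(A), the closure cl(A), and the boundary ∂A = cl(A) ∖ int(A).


int(A) = ∅, cl(A) = {70, 74}, ∂A = {70, 74}.

Closed sets in (X, τ) are complements of opens:
  closed(X, τ) = {∅, {70, 74}, {70, 72, 73, 74}, {70, 71, 72, 73, 74}}.
int(A) = ⋃ {U ∈ τ : U ⊆ A}. Opens contained in A: ∅.
Taking the union of these: int(A) = ∅.
cl(A) = ⋂ {C closed : A ⊆ C}. Closed sets containing A: {70, 74}, {70, 72, 73, 74}, {70, 71, 72, 73, 74}.
Intersecting these: cl(A) = {70, 74}.
∂A = cl(A) ∖ int(A) = {70, 74} ∖ ∅ = {70, 74}.


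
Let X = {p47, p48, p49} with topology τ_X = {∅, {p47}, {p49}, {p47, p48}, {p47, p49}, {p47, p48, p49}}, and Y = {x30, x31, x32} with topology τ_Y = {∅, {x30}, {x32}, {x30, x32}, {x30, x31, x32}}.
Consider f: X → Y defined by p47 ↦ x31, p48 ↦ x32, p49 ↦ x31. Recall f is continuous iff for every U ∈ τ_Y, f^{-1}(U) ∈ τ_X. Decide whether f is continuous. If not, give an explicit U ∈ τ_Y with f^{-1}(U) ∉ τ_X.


f is NOT continuous.

Compute f^{-1}(U) for each U ∈ τ_Y:
  U = ∅: f^{-1}(U) = ∅ ∈ τ_X ✓.
  U = {x30}: f^{-1}(U) = ∅ ∈ τ_X ✓.
  U = {x32}: f^{-1}(U) = {p48} ∉ τ_X ✗.
  U = {x30, x32}: f^{-1}(U) = {p48} ∉ τ_X ✗.
  U = {x30, x31, x32}: f^{-1}(U) = {p47, p48, p49} ∈ τ_X ✓.
Found U = {x32} with f^{-1}(U) = {p48} not in τ_X. Therefore f is NOT continuous.


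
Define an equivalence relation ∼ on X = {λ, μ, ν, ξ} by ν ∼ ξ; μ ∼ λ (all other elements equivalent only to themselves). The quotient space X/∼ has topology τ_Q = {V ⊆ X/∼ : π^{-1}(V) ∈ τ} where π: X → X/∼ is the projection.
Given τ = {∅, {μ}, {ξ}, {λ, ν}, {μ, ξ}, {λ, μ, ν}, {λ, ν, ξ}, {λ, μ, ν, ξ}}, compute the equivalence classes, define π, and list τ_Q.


X/∼ = {[λ=μ], [ν=ξ]}; |τ_Q| = 2.

Equivalence classes: [λ=μ], [ν=ξ].
Quotient map π: X → X/∼ sends λ ↦ [λ=μ], μ ↦ [λ=μ], ν ↦ [ν=ξ], ξ ↦ [ν=ξ].
For each subset V ⊆ X/∼, compute π^{-1}(V) ⊆ X and check whether π^{-1}(V) ∈ τ. V is open in τ_Q iff π^{-1}(V) ∈ τ.
  V = {}: π^{-1}(V) = ∅ ∈ τ ✓.
  V = {[λ=μ]}: π^{-1}(V) = {λ, μ} ∉ τ ✗.
  V = {[ν=ξ]}: π^{-1}(V) = {ν, ξ} ∉ τ ✗.
  V = {[λ=μ], [ν=ξ]}: π^{-1}(V) = {λ, μ, ν, ξ} ∈ τ ✓.
Open sets in the quotient: τ_Q = {{}, {[λ=μ], [ν=ξ]}} (2 elements).


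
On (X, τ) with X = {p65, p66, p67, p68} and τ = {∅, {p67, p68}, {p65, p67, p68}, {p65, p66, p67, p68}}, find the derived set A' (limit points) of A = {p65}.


A' = {p66}

For each x ∈ X, list the open sets U ∈ τ with x ∈ U, then check whether U ∩ (A ∖ {x}) ≠ ∅ for every such U.
  x = p65: open {p65, p67, p68} ∋ x has {p65, p67, p68} ∩ (A ∖ {p65}) = ∅, so x is NOT a limit point.
  x = p66: opens ∋ x are {p65, p66, p67, p68}; each meets A ∖ {p66}, so x IS a limit point.
  x = p67: open {p67, p68} ∋ x has {p67, p68} ∩ (A ∖ {p67}) = ∅, so x is NOT a limit point.
  x = p68: open {p67, p68} ∋ x has {p67, p68} ∩ (A ∖ {p68}) = ∅, so x is NOT a limit point.
Collecting: A' = {p66}.


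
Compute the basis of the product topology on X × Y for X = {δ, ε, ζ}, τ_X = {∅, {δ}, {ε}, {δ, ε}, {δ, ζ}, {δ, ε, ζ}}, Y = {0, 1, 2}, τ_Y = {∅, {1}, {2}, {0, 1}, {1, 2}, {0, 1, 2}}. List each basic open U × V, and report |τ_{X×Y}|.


Basis B = {∅ × ∅, {δ} × {1}, {δ} × {2}, {ε} × {1}, {ε} × {2}, {δ} × {0, 1}, {δ} × {1, 2}, {δ, ε} × {1}, {δ, ζ} × {1}, {δ, ε} × {2}, {δ, ζ} × {2}, {ε} × {0, 1}, {ε} × {1, 2}, {δ} × {0, 1, 2}, {δ, ε, ζ} × {1}, {δ, ε, ζ} × {2}, {ε} × {0, 1, 2}, {δ, ε} × {0, 1}, {δ, ζ} × {0, 1}, {δ, ε} × {1, 2}, {δ, ζ} × {1, 2}, {δ, ε} × {0, 1, 2}, {δ, ζ} × {0, 1, 2}, {δ, ε, ζ} × {0, 1}, {δ, ε, ζ} × {1, 2}, {δ, ε, ζ} × {0, 1, 2}}; |τ_{X×Y}| = 108.

Enumerate products U × V with U ∈ τ_X, V ∈ τ_Y (deduplicated):
  ∅ × ∅ = {} (∅)
  {δ} × {1} = {(δ,1)}
  {δ} × {2} = {(δ,2)}
  {ε} × {1} = {(ε,1)}
  {ε} × {2} = {(ε,2)}
  {δ} × {0, 1} = {(δ,0), (δ,1)}
  {δ} × {1, 2} = {(δ,1), (δ,2)}
  {δ, ε} × {1} = {(δ,1), (ε,1)}
  {δ, ζ} × {1} = {(δ,1), (ζ,1)}
  {δ, ε} × {2} = {(δ,2), (ε,2)}
  {δ, ζ} × {2} = {(δ,2), (ζ,2)}
  {ε} × {0, 1} = {(ε,0), (ε,1)}
  {ε} × {1, 2} = {(ε,1), (ε,2)}
  {δ} × {0, 1, 2} = {(δ,0), (δ,1), (δ,2)}
  {δ, ε, ζ} × {1} = {(δ,1), (ε,1), (ζ,1)}
  {δ, ε, ζ} × {2} = {(δ,2), (ε,2), (ζ,2)}
  {ε} × {0, 1, 2} = {(ε,0), (ε,1), (ε,2)}
  {δ, ε} × {0, 1} = {(δ,0), (δ,1), (ε,0), (ε,1)}
  {δ, ζ} × {0, 1} = {(δ,0), (δ,1), (ζ,0), (ζ,1)}
  {δ, ε} × {1, 2} = {(δ,1), (δ,2), (ε,1), (ε,2)}
  {δ, ζ} × {1, 2} = {(δ,1), (δ,2), (ζ,1), (ζ,2)}
  {δ, ε} × {0, 1, 2} = {(δ,0), (δ,1), (δ,2), (ε,0), (ε,1), (ε,2)}
  {δ, ζ} × {0, 1, 2} = {(δ,0), (δ,1), (δ,2), (ζ,0), (ζ,1), (ζ,2)}
  {δ, ε, ζ} × {0, 1} = {(δ,0), (δ,1), (ε,0), (ε,1), (ζ,0), (ζ,1)}
  {δ, ε, ζ} × {1, 2} = {(δ,1), (δ,2), (ε,1), (ε,2), (ζ,1), (ζ,2)}
  {δ, ε, ζ} × {0, 1, 2} = {(δ,0), (δ,1), (δ,2), (ε,0), (ε,1), (ε,2), (ζ,0), (ζ,1), (ζ,2)}
These 26 distinct sets form the basis B.
Close under arbitrary unions to get τ_{X×Y}; counting gives |τ_{X×Y}| = 108.


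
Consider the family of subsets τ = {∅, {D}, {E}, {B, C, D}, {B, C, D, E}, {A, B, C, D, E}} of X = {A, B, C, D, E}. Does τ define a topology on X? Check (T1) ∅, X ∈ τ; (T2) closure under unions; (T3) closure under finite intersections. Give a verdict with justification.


τ is NOT a topology on X.

Axiom (T1): ∅ ∈ τ? Yes; X ∈ τ? Yes.
Axiom (T2/T3): check pairwise unions and intersections of members of τ.
Counterexample for (T2): {D} ∪ {E} = {D, E} ∉ τ. Therefore τ is NOT a topology.


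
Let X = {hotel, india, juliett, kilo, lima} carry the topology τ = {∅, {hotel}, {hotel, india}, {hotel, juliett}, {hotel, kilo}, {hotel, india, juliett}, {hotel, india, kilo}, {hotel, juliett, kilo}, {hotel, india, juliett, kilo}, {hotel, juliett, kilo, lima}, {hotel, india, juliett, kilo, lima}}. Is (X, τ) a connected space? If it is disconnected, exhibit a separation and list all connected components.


(X, τ) is connected.

Find clopen sets (U ∈ τ with X ∖ U ∈ τ):
  U = ∅, X ∖ U = {hotel, india, juliett, kilo, lima} — both open, so U is clopen.
  U = {hotel, india, juliett, kilo, lima}, X ∖ U = ∅ — both open, so U is clopen.
Only trivial clopens (∅ and X) exist, so (X, τ) is connected.
Compute connected components by grouping points that agree on all clopens:
  component: {hotel, india, juliett, kilo, lima}


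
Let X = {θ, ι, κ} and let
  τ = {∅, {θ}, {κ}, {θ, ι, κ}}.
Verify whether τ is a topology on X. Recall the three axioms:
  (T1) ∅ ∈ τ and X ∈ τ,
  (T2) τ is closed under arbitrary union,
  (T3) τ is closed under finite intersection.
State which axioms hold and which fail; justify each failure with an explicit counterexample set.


τ is NOT a topology on X.

Axiom (T1): ∅ ∈ τ? Yes; X ∈ τ? Yes.
Axiom (T2/T3): check pairwise unions and intersections of members of τ.
Counterexample for (T2): {θ} ∪ {κ} = {θ, κ} ∉ τ. Therefore τ is NOT a topology.


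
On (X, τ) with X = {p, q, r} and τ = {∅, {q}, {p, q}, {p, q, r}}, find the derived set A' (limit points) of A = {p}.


A' = {r}

For each x ∈ X, list the open sets U ∈ τ with x ∈ U, then check whether U ∩ (A ∖ {x}) ≠ ∅ for every such U.
  x = p: open {p, q} ∋ x has {p, q} ∩ (A ∖ {p}) = ∅, so x is NOT a limit point.
  x = q: open {q} ∋ x has {q} ∩ (A ∖ {q}) = ∅, so x is NOT a limit point.
  x = r: opens ∋ x are {p, q, r}; each meets A ∖ {r}, so x IS a limit point.
Collecting: A' = {r}.


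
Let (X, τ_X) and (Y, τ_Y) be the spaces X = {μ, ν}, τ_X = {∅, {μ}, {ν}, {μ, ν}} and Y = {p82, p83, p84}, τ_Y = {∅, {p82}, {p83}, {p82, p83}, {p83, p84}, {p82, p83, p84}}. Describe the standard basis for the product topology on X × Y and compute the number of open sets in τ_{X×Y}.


Basis B = {∅ × ∅, {μ} × {p82}, {μ} × {p83}, {ν} × {p82}, {ν} × {p83}, {μ} × {p82, p83}, {μ, ν} × {p82}, {μ} × {p83, p84}, {μ, ν} × {p83}, {ν} × {p82, p83}, {ν} × {p83, p84}, {μ} × {p82, p83, p84}, {ν} × {p82, p83, p84}, {μ, ν} × {p82, p83}, {μ, ν} × {p83, p84}, {μ, ν} × {p82, p83, p84}}; |τ_{X×Y}| = 36.

Enumerate products U × V with U ∈ τ_X, V ∈ τ_Y (deduplicated):
  ∅ × ∅ = {} (∅)
  {μ} × {p82} = {(μ,p82)}
  {μ} × {p83} = {(μ,p83)}
  {ν} × {p82} = {(ν,p82)}
  {ν} × {p83} = {(ν,p83)}
  {μ} × {p82, p83} = {(μ,p82), (μ,p83)}
  {μ, ν} × {p82} = {(μ,p82), (ν,p82)}
  {μ} × {p83, p84} = {(μ,p83), (μ,p84)}
  {μ, ν} × {p83} = {(μ,p83), (ν,p83)}
  {ν} × {p82, p83} = {(ν,p82), (ν,p83)}
  {ν} × {p83, p84} = {(ν,p83), (ν,p84)}
  {μ} × {p82, p83, p84} = {(μ,p82), (μ,p83), (μ,p84)}
  {ν} × {p82, p83, p84} = {(ν,p82), (ν,p83), (ν,p84)}
  {μ, ν} × {p82, p83} = {(μ,p82), (μ,p83), (ν,p82), (ν,p83)}
  {μ, ν} × {p83, p84} = {(μ,p83), (μ,p84), (ν,p83), (ν,p84)}
  {μ, ν} × {p82, p83, p84} = {(μ,p82), (μ,p83), (μ,p84), (ν,p82), (ν,p83), (ν,p84)}
These 16 distinct sets form the basis B.
Close under arbitrary unions to get τ_{X×Y}; counting gives |τ_{X×Y}| = 36.


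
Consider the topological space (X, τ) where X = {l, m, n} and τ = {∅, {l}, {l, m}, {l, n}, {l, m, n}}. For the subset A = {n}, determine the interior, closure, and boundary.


int(A) = ∅, cl(A) = {n}, ∂A = {n}.

Closed sets in (X, τ) are complements of opens:
  closed(X, τ) = {∅, {m}, {n}, {m, n}, {l, m, n}}.
int(A) = ⋃ {U ∈ τ : U ⊆ A}. Opens contained in A: ∅.
Taking the union of these: int(A) = ∅.
cl(A) = ⋂ {C closed : A ⊆ C}. Closed sets containing A: {n}, {m, n}, {l, m, n}.
Intersecting these: cl(A) = {n}.
∂A = cl(A) ∖ int(A) = {n} ∖ ∅ = {n}.


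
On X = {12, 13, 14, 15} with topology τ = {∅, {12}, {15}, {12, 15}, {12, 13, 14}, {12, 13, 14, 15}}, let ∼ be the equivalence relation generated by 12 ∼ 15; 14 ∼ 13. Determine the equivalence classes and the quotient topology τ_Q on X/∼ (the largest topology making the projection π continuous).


X/∼ = {[12=15], [13=14]}; |τ_Q| = 3.

Equivalence classes: [12=15], [13=14].
Quotient map π: X → X/∼ sends 12 ↦ [12=15], 13 ↦ [13=14], 14 ↦ [13=14], 15 ↦ [12=15].
For each subset V ⊆ X/∼, compute π^{-1}(V) ⊆ X and check whether π^{-1}(V) ∈ τ. V is open in τ_Q iff π^{-1}(V) ∈ τ.
  V = {}: π^{-1}(V) = ∅ ∈ τ ✓.
  V = {[12=15]}: π^{-1}(V) = {12, 15} ∈ τ ✓.
  V = {[13=14]}: π^{-1}(V) = {13, 14} ∉ τ ✗.
  V = {[12=15], [13=14]}: π^{-1}(V) = {12, 13, 14, 15} ∈ τ ✓.
Open sets in the quotient: τ_Q = {{}, {[12=15]}, {[12=15], [13=14]}} (3 elements).


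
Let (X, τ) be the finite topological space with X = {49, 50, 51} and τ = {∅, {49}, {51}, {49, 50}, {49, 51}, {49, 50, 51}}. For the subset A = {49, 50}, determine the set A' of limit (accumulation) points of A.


A' = {50}

For each x ∈ X, list the open sets U ∈ τ with x ∈ U, then check whether U ∩ (A ∖ {x}) ≠ ∅ for every such U.
  x = 49: open {49} ∋ x has {49} ∩ (A ∖ {49}) = ∅, so x is NOT a limit point.
  x = 50: opens ∋ x are {49, 50}, {49, 50, 51}; each meets A ∖ {50}, so x IS a limit point.
  x = 51: open {51} ∋ x has {51} ∩ (A ∖ {51}) = ∅, so x is NOT a limit point.
Collecting: A' = {50}.


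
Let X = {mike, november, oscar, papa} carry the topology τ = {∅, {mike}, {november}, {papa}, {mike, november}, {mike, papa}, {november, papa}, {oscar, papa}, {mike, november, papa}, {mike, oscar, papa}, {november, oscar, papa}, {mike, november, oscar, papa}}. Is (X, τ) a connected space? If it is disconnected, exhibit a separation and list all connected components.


(X, τ) is disconnected; components = [{mike}, {november}, {oscar, papa}].

Find clopen sets (U ∈ τ with X ∖ U ∈ τ):
  U = ∅, X ∖ U = {mike, november, oscar, papa} — both open, so U is clopen.
  U = {mike}, X ∖ U = {november, oscar, papa} — both open, so U is clopen.
  U = {november}, X ∖ U = {mike, oscar, papa} — both open, so U is clopen.
  U = {mike, november}, X ∖ U = {oscar, papa} — both open, so U is clopen.
  U = {oscar, papa}, X ∖ U = {mike, november} — both open, so U is clopen.
  U = {mike, oscar, papa}, X ∖ U = {november} — both open, so U is clopen.
  U = {november, oscar, papa}, X ∖ U = {mike} — both open, so U is clopen.
  U = {mike, november, oscar, papa}, X ∖ U = ∅ — both open, so U is clopen.
Nontrivial clopen(s) exist: e.g. {oscar, papa}. So (X, τ) is disconnected.
Compute connected components by grouping points that agree on all clopens:
  component: {mike}
  component: {november}
  component: {oscar, papa}


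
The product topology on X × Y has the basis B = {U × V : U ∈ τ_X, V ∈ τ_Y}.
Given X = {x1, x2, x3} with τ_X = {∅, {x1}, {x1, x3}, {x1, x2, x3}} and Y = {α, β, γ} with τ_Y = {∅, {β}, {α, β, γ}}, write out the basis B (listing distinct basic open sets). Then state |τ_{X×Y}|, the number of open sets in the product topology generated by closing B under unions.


Basis B = {∅ × ∅, {x1} × {β}, {x1, x3} × {β}, {x1} × {α, β, γ}, {x1, x2, x3} × {β}, {x1, x3} × {α, β, γ}, {x1, x2, x3} × {α, β, γ}}; |τ_{X×Y}| = 10.

Enumerate products U × V with U ∈ τ_X, V ∈ τ_Y (deduplicated):
  ∅ × ∅ = {} (∅)
  {x1} × {β} = {(x1,β)}
  {x1, x3} × {β} = {(x1,β), (x3,β)}
  {x1} × {α, β, γ} = {(x1,α), (x1,β), (x1,γ)}
  {x1, x2, x3} × {β} = {(x1,β), (x2,β), (x3,β)}
  {x1, x3} × {α, β, γ} = {(x1,α), (x1,β), (x1,γ), (x3,α), (x3,β), (x3,γ)}
  {x1, x2, x3} × {α, β, γ} = {(x1,α), (x1,β), (x1,γ), (x2,α), (x2,β), (x2,γ), (x3,α), (x3,β), (x3,γ)}
These 7 distinct sets form the basis B.
Close under arbitrary unions to get τ_{X×Y}; counting gives |τ_{X×Y}| = 10.


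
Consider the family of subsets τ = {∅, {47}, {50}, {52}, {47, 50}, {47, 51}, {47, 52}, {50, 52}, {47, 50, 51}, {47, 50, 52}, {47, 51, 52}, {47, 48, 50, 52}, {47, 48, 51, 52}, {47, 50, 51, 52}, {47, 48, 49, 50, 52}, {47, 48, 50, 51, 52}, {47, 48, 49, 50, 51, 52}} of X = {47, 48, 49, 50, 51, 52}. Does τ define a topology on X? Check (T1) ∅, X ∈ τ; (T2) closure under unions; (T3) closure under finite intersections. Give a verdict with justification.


τ is NOT a topology on X.

Axiom (T1): ∅ ∈ τ? Yes; X ∈ τ? Yes.
Axiom (T2/T3): check pairwise unions and intersections of members of τ.
Counterexample for (T3): {47, 48, 50, 52} ∩ {47, 48, 51, 52} = {47, 48, 52} ∉ τ. Therefore τ is NOT a topology.


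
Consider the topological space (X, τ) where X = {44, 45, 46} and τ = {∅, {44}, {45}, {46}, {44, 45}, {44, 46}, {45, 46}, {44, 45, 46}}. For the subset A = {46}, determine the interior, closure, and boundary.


int(A) = {46}, cl(A) = {46}, ∂A = ∅.

Closed sets in (X, τ) are complements of opens:
  closed(X, τ) = {∅, {44}, {45}, {46}, {44, 45}, {44, 46}, {45, 46}, {44, 45, 46}}.
int(A) = ⋃ {U ∈ τ : U ⊆ A}. Opens contained in A: ∅, {46}.
Taking the union of these: int(A) = {46}.
cl(A) = ⋂ {C closed : A ⊆ C}. Closed sets containing A: {46}, {44, 46}, {45, 46}, {44, 45, 46}.
Intersecting these: cl(A) = {46}.
∂A = cl(A) ∖ int(A) = {46} ∖ {46} = ∅.


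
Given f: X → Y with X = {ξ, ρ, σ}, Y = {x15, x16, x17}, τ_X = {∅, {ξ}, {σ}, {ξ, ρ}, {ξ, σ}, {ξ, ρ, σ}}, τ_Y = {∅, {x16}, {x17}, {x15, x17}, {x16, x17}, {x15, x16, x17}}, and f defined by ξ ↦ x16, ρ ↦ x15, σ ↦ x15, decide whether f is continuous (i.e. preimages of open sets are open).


f is NOT continuous.

Compute f^{-1}(U) for each U ∈ τ_Y:
  U = ∅: f^{-1}(U) = ∅ ∈ τ_X ✓.
  U = {x16}: f^{-1}(U) = {ξ} ∈ τ_X ✓.
  U = {x17}: f^{-1}(U) = ∅ ∈ τ_X ✓.
  U = {x15, x17}: f^{-1}(U) = {ρ, σ} ∉ τ_X ✗.
  U = {x16, x17}: f^{-1}(U) = {ξ} ∈ τ_X ✓.
  U = {x15, x16, x17}: f^{-1}(U) = {ξ, ρ, σ} ∈ τ_X ✓.
Found U = {x15, x17} with f^{-1}(U) = {ρ, σ} not in τ_X. Therefore f is NOT continuous.


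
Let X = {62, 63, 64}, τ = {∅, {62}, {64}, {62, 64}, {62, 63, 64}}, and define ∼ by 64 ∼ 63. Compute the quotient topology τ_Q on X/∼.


X/∼ = {[62], [63=64]}; |τ_Q| = 3.

Equivalence classes: [62], [63=64].
Quotient map π: X → X/∼ sends 62 ↦ [62], 63 ↦ [63=64], 64 ↦ [63=64].
For each subset V ⊆ X/∼, compute π^{-1}(V) ⊆ X and check whether π^{-1}(V) ∈ τ. V is open in τ_Q iff π^{-1}(V) ∈ τ.
  V = {}: π^{-1}(V) = ∅ ∈ τ ✓.
  V = {[62]}: π^{-1}(V) = {62} ∈ τ ✓.
  V = {[63=64]}: π^{-1}(V) = {63, 64} ∉ τ ✗.
  V = {[62], [63=64]}: π^{-1}(V) = {62, 63, 64} ∈ τ ✓.
Open sets in the quotient: τ_Q = {{}, {[62]}, {[62], [63=64]}} (3 elements).


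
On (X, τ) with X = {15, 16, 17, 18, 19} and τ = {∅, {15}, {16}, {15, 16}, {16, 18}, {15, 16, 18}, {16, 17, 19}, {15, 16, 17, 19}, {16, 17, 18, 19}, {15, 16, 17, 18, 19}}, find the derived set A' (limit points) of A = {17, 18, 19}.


A' = {17, 19}

For each x ∈ X, list the open sets U ∈ τ with x ∈ U, then check whether U ∩ (A ∖ {x}) ≠ ∅ for every such U.
  x = 15: open {15} ∋ x has {15} ∩ (A ∖ {15}) = ∅, so x is NOT a limit point.
  x = 16: open {16} ∋ x has {16} ∩ (A ∖ {16}) = ∅, so x is NOT a limit point.
  x = 17: opens ∋ x are {16, 17, 19}, {15, 16, 17, 19}, {16, 17, 18, 19}, {15, 16, 17, 18, 19}; each meets A ∖ {17}, so x IS a limit point.
  x = 18: open {16, 18} ∋ x has {16, 18} ∩ (A ∖ {18}) = ∅, so x is NOT a limit point.
  x = 19: opens ∋ x are {16, 17, 19}, {15, 16, 17, 19}, {16, 17, 18, 19}, {15, 16, 17, 18, 19}; each meets A ∖ {19}, so x IS a limit point.
Collecting: A' = {17, 19}.


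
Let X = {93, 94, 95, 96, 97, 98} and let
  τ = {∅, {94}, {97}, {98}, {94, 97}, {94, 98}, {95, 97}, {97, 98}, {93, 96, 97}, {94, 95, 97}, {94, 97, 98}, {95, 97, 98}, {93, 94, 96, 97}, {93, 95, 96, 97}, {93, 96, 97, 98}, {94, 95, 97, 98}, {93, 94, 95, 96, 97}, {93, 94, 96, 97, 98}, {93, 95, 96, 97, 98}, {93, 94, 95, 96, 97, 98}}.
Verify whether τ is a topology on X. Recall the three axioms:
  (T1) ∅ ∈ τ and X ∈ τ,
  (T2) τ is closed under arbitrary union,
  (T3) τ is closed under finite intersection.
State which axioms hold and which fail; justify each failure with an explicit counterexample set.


τ IS a topology on X.

Axiom (T1): ∅ ∈ τ? Yes; X ∈ τ? Yes.
Axiom (T2/T3): check pairwise unions and intersections of members of τ.
All pairwise intersections and unions checked — each lies in τ. Therefore τ satisfies (T1), (T2), (T3): it IS a topology on X.


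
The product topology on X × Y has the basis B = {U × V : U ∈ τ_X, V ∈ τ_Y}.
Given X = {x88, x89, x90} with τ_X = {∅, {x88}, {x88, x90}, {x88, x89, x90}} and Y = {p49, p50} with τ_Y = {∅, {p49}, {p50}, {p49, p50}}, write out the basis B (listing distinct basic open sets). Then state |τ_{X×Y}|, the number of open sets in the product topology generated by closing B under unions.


Basis B = {∅ × ∅, {x88} × {p49}, {x88} × {p50}, {x88} × {p49, p50}, {x88, x90} × {p49}, {x88, x90} × {p50}, {x88, x89, x90} × {p49}, {x88, x89, x90} × {p50}, {x88, x90} × {p49, p50}, {x88, x89, x90} × {p49, p50}}; |τ_{X×Y}| = 16.

Enumerate products U × V with U ∈ τ_X, V ∈ τ_Y (deduplicated):
  ∅ × ∅ = {} (∅)
  {x88} × {p49} = {(x88,p49)}
  {x88} × {p50} = {(x88,p50)}
  {x88} × {p49, p50} = {(x88,p49), (x88,p50)}
  {x88, x90} × {p49} = {(x88,p49), (x90,p49)}
  {x88, x90} × {p50} = {(x88,p50), (x90,p50)}
  {x88, x89, x90} × {p49} = {(x88,p49), (x89,p49), (x90,p49)}
  {x88, x89, x90} × {p50} = {(x88,p50), (x89,p50), (x90,p50)}
  {x88, x90} × {p49, p50} = {(x88,p49), (x88,p50), (x90,p49), (x90,p50)}
  {x88, x89, x90} × {p49, p50} = {(x88,p49), (x88,p50), (x89,p49), (x89,p50), (x90,p49), (x90,p50)}
These 10 distinct sets form the basis B.
Close under arbitrary unions to get τ_{X×Y}; counting gives |τ_{X×Y}| = 16.


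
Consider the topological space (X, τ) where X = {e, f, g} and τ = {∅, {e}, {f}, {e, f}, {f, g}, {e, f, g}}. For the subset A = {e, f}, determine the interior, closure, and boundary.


int(A) = {e, f}, cl(A) = {e, f, g}, ∂A = {g}.

Closed sets in (X, τ) are complements of opens:
  closed(X, τ) = {∅, {e}, {g}, {e, g}, {f, g}, {e, f, g}}.
int(A) = ⋃ {U ∈ τ : U ⊆ A}. Opens contained in A: ∅, {e}, {f}, {e, f}.
Taking the union of these: int(A) = {e, f}.
cl(A) = ⋂ {C closed : A ⊆ C}. Closed sets containing A: {e, f, g}.
Intersecting these: cl(A) = {e, f, g}.
∂A = cl(A) ∖ int(A) = {e, f, g} ∖ {e, f} = {g}.


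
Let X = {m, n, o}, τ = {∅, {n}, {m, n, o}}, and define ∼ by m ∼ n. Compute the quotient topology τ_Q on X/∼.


X/∼ = {[m=n], [o]}; |τ_Q| = 2.

Equivalence classes: [m=n], [o].
Quotient map π: X → X/∼ sends m ↦ [m=n], n ↦ [m=n], o ↦ [o].
For each subset V ⊆ X/∼, compute π^{-1}(V) ⊆ X and check whether π^{-1}(V) ∈ τ. V is open in τ_Q iff π^{-1}(V) ∈ τ.
  V = {}: π^{-1}(V) = ∅ ∈ τ ✓.
  V = {[m=n]}: π^{-1}(V) = {m, n} ∉ τ ✗.
  V = {[o]}: π^{-1}(V) = {o} ∉ τ ✗.
  V = {[m=n], [o]}: π^{-1}(V) = {m, n, o} ∈ τ ✓.
Open sets in the quotient: τ_Q = {{}, {[m=n], [o]}} (2 elements).


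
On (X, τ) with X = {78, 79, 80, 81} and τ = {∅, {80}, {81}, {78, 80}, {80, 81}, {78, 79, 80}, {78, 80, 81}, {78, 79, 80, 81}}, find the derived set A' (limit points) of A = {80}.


A' = {78, 79}

For each x ∈ X, list the open sets U ∈ τ with x ∈ U, then check whether U ∩ (A ∖ {x}) ≠ ∅ for every such U.
  x = 78: opens ∋ x are {78, 80}, {78, 79, 80}, {78, 80, 81}, {78, 79, 80, 81}; each meets A ∖ {78}, so x IS a limit point.
  x = 79: opens ∋ x are {78, 79, 80}, {78, 79, 80, 81}; each meets A ∖ {79}, so x IS a limit point.
  x = 80: open {80} ∋ x has {80} ∩ (A ∖ {80}) = ∅, so x is NOT a limit point.
  x = 81: open {81} ∋ x has {81} ∩ (A ∖ {81}) = ∅, so x is NOT a limit point.
Collecting: A' = {78, 79}.


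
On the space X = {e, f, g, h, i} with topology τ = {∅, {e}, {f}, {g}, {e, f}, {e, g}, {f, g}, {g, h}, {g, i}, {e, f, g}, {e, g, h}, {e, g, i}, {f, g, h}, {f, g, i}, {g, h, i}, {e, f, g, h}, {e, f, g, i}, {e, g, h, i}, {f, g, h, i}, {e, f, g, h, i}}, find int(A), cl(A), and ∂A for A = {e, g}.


int(A) = {e, g}, cl(A) = {e, g, h, i}, ∂A = {h, i}.

Closed sets in (X, τ) are complements of opens:
  closed(X, τ) = {∅, {e}, {f}, {h}, {i}, {e, f}, {e, h}, {e, i}, {f, h}, {f, i}, {h, i}, {e, f, h}, {e, f, i}, {e, h, i}, {f, h, i}, {g, h, i}, {e, f, h, i}, {e, g, h, i}, {f, g, h, i}, {e, f, g, h, i}}.
int(A) = ⋃ {U ∈ τ : U ⊆ A}. Opens contained in A: ∅, {e}, {g}, {e, g}.
Taking the union of these: int(A) = {e, g}.
cl(A) = ⋂ {C closed : A ⊆ C}. Closed sets containing A: {e, g, h, i}, {e, f, g, h, i}.
Intersecting these: cl(A) = {e, g, h, i}.
∂A = cl(A) ∖ int(A) = {e, g, h, i} ∖ {e, g} = {h, i}.


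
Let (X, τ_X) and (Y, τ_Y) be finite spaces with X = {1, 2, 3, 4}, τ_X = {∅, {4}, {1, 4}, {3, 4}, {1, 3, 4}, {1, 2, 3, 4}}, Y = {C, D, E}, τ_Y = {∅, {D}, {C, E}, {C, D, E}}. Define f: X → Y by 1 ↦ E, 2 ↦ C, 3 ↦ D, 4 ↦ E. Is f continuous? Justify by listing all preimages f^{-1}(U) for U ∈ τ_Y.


f is NOT continuous.

Compute f^{-1}(U) for each U ∈ τ_Y:
  U = ∅: f^{-1}(U) = ∅ ∈ τ_X ✓.
  U = {D}: f^{-1}(U) = {3} ∉ τ_X ✗.
  U = {C, E}: f^{-1}(U) = {1, 2, 4} ∉ τ_X ✗.
  U = {C, D, E}: f^{-1}(U) = {1, 2, 3, 4} ∈ τ_X ✓.
Found U = {D} with f^{-1}(U) = {3} not in τ_X. Therefore f is NOT continuous.


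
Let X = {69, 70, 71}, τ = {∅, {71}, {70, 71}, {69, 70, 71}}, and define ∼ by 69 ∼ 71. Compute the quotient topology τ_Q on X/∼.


X/∼ = {[69=71], [70]}; |τ_Q| = 2.

Equivalence classes: [69=71], [70].
Quotient map π: X → X/∼ sends 69 ↦ [69=71], 70 ↦ [70], 71 ↦ [69=71].
For each subset V ⊆ X/∼, compute π^{-1}(V) ⊆ X and check whether π^{-1}(V) ∈ τ. V is open in τ_Q iff π^{-1}(V) ∈ τ.
  V = {}: π^{-1}(V) = ∅ ∈ τ ✓.
  V = {[69=71]}: π^{-1}(V) = {69, 71} ∉ τ ✗.
  V = {[70]}: π^{-1}(V) = {70} ∉ τ ✗.
  V = {[69=71], [70]}: π^{-1}(V) = {69, 70, 71} ∈ τ ✓.
Open sets in the quotient: τ_Q = {{}, {[69=71], [70]}} (2 elements).


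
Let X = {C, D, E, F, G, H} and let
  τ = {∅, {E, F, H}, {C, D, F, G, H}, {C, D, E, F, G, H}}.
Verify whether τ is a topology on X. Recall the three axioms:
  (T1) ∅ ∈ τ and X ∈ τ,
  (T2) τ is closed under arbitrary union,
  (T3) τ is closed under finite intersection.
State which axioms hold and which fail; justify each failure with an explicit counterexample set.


τ is NOT a topology on X.

Axiom (T1): ∅ ∈ τ? Yes; X ∈ τ? Yes.
Axiom (T2/T3): check pairwise unions and intersections of members of τ.
Counterexample for (T3): {E, F, H} ∩ {C, D, F, G, H} = {F, H} ∉ τ. Therefore τ is NOT a topology.


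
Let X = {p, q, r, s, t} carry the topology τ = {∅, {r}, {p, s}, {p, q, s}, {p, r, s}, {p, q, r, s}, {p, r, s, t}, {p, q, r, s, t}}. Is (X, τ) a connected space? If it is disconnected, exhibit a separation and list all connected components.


(X, τ) is connected.

Find clopen sets (U ∈ τ with X ∖ U ∈ τ):
  U = ∅, X ∖ U = {p, q, r, s, t} — both open, so U is clopen.
  U = {p, q, r, s, t}, X ∖ U = ∅ — both open, so U is clopen.
Only trivial clopens (∅ and X) exist, so (X, τ) is connected.
Compute connected components by grouping points that agree on all clopens:
  component: {p, q, r, s, t}


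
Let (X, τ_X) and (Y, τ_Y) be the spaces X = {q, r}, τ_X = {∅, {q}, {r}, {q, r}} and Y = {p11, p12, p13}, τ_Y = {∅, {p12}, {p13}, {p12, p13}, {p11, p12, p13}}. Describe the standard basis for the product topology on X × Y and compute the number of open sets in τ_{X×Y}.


Basis B = {∅ × ∅, {q} × {p12}, {q} × {p13}, {r} × {p12}, {r} × {p13}, {q} × {p12, p13}, {q, r} × {p12}, {q, r} × {p13}, {r} × {p12, p13}, {q} × {p11, p12, p13}, {r} × {p11, p12, p13}, {q, r} × {p12, p13}, {q, r} × {p11, p12, p13}}; |τ_{X×Y}| = 25.

Enumerate products U × V with U ∈ τ_X, V ∈ τ_Y (deduplicated):
  ∅ × ∅ = {} (∅)
  {q} × {p12} = {(q,p12)}
  {q} × {p13} = {(q,p13)}
  {r} × {p12} = {(r,p12)}
  {r} × {p13} = {(r,p13)}
  {q} × {p12, p13} = {(q,p12), (q,p13)}
  {q, r} × {p12} = {(q,p12), (r,p12)}
  {q, r} × {p13} = {(q,p13), (r,p13)}
  {r} × {p12, p13} = {(r,p12), (r,p13)}
  {q} × {p11, p12, p13} = {(q,p11), (q,p12), (q,p13)}
  {r} × {p11, p12, p13} = {(r,p11), (r,p12), (r,p13)}
  {q, r} × {p12, p13} = {(q,p12), (q,p13), (r,p12), (r,p13)}
  {q, r} × {p11, p12, p13} = {(q,p11), (q,p12), (q,p13), (r,p11), (r,p12), (r,p13)}
These 13 distinct sets form the basis B.
Close under arbitrary unions to get τ_{X×Y}; counting gives |τ_{X×Y}| = 25.


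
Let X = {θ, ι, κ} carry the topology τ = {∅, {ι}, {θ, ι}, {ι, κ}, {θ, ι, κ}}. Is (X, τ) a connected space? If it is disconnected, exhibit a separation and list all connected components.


(X, τ) is connected.

Find clopen sets (U ∈ τ with X ∖ U ∈ τ):
  U = ∅, X ∖ U = {θ, ι, κ} — both open, so U is clopen.
  U = {θ, ι, κ}, X ∖ U = ∅ — both open, so U is clopen.
Only trivial clopens (∅ and X) exist, so (X, τ) is connected.
Compute connected components by grouping points that agree on all clopens:
  component: {θ, ι, κ}


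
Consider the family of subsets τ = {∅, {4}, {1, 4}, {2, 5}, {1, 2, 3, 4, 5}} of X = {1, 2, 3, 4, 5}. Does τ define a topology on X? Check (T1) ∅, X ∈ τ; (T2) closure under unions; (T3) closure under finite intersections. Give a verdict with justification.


τ is NOT a topology on X.

Axiom (T1): ∅ ∈ τ? Yes; X ∈ τ? Yes.
Axiom (T2/T3): check pairwise unions and intersections of members of τ.
Counterexample for (T2): {4} ∪ {2, 5} = {2, 4, 5} ∉ τ. Therefore τ is NOT a topology.


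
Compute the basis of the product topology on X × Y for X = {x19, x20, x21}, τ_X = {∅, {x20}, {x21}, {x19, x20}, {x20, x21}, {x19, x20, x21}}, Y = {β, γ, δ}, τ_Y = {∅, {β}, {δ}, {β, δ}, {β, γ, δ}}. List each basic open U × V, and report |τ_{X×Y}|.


Basis B = {∅ × ∅, {x20} × {β}, {x20} × {δ}, {x21} × {β}, {x21} × {δ}, {x19, x20} × {β}, {x19, x20} × {δ}, {x20} × {β, δ}, {x20, x21} × {β}, {x20, x21} × {δ}, {x21} × {β, δ}, {x19, x20, x21} × {β}, {x19, x20, x21} × {δ}, {x20} × {β, γ, δ}, {x21} × {β, γ, δ}, {x19, x20} × {β, δ}, {x20, x21} × {β, δ}, {x19, x20} × {β, γ, δ}, {x19, x20, x21} × {β, δ}, {x20, x21} × {β, γ, δ}, {x19, x20, x21} × {β, γ, δ}}; |τ_{X×Y}| = 70.

Enumerate products U × V with U ∈ τ_X, V ∈ τ_Y (deduplicated):
  ∅ × ∅ = {} (∅)
  {x20} × {β} = {(x20,β)}
  {x20} × {δ} = {(x20,δ)}
  {x21} × {β} = {(x21,β)}
  {x21} × {δ} = {(x21,δ)}
  {x19, x20} × {β} = {(x19,β), (x20,β)}
  {x19, x20} × {δ} = {(x19,δ), (x20,δ)}
  {x20} × {β, δ} = {(x20,β), (x20,δ)}
  {x20, x21} × {β} = {(x20,β), (x21,β)}
  {x20, x21} × {δ} = {(x20,δ), (x21,δ)}
  {x21} × {β, δ} = {(x21,β), (x21,δ)}
  {x19, x20, x21} × {β} = {(x19,β), (x20,β), (x21,β)}
  {x19, x20, x21} × {δ} = {(x19,δ), (x20,δ), (x21,δ)}
  {x20} × {β, γ, δ} = {(x20,β), (x20,γ), (x20,δ)}
  {x21} × {β, γ, δ} = {(x21,β), (x21,γ), (x21,δ)}
  {x19, x20} × {β, δ} = {(x19,β), (x19,δ), (x20,β), (x20,δ)}
  {x20, x21} × {β, δ} = {(x20,β), (x20,δ), (x21,β), (x21,δ)}
  {x19, x20} × {β, γ, δ} = {(x19,β), (x19,γ), (x19,δ), (x20,β), (x20,γ), (x20,δ)}
  {x19, x20, x21} × {β, δ} = {(x19,β), (x19,δ), (x20,β), (x20,δ), (x21,β), (x21,δ)}
  {x20, x21} × {β, γ, δ} = {(x20,β), (x20,γ), (x20,δ), (x21,β), (x21,γ), (x21,δ)}
  {x19, x20, x21} × {β, γ, δ} = {(x19,β), (x19,γ), (x19,δ), (x20,β), (x20,γ), (x20,δ), (x21,β), (x21,γ), (x21,δ)}
These 21 distinct sets form the basis B.
Close under arbitrary unions to get τ_{X×Y}; counting gives |τ_{X×Y}| = 70.


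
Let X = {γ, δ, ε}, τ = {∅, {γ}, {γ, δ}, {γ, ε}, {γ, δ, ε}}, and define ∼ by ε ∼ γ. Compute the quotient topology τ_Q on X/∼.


X/∼ = {[γ=ε], [δ]}; |τ_Q| = 3.

Equivalence classes: [γ=ε], [δ].
Quotient map π: X → X/∼ sends γ ↦ [γ=ε], δ ↦ [δ], ε ↦ [γ=ε].
For each subset V ⊆ X/∼, compute π^{-1}(V) ⊆ X and check whether π^{-1}(V) ∈ τ. V is open in τ_Q iff π^{-1}(V) ∈ τ.
  V = {}: π^{-1}(V) = ∅ ∈ τ ✓.
  V = {[γ=ε]}: π^{-1}(V) = {γ, ε} ∈ τ ✓.
  V = {[δ]}: π^{-1}(V) = {δ} ∉ τ ✗.
  V = {[γ=ε], [δ]}: π^{-1}(V) = {γ, δ, ε} ∈ τ ✓.
Open sets in the quotient: τ_Q = {{}, {[γ=ε]}, {[γ=ε], [δ]}} (3 elements).


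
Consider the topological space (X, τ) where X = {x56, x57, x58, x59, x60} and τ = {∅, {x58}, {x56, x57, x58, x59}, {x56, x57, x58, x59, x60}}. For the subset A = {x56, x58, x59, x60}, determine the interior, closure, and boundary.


int(A) = {x58}, cl(A) = {x56, x57, x58, x59, x60}, ∂A = {x56, x57, x59, x60}.

Closed sets in (X, τ) are complements of opens:
  closed(X, τ) = {∅, {x60}, {x56, x57, x59, x60}, {x56, x57, x58, x59, x60}}.
int(A) = ⋃ {U ∈ τ : U ⊆ A}. Opens contained in A: ∅, {x58}.
Taking the union of these: int(A) = {x58}.
cl(A) = ⋂ {C closed : A ⊆ C}. Closed sets containing A: {x56, x57, x58, x59, x60}.
Intersecting these: cl(A) = {x56, x57, x58, x59, x60}.
∂A = cl(A) ∖ int(A) = {x56, x57, x58, x59, x60} ∖ {x58} = {x56, x57, x59, x60}.


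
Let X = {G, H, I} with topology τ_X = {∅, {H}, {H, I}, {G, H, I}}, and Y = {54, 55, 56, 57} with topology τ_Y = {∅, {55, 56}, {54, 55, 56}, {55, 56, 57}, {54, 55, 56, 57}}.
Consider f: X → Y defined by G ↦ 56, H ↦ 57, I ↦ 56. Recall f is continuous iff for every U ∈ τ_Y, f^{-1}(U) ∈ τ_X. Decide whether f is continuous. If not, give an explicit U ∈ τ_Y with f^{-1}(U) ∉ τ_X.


f is NOT continuous.

Compute f^{-1}(U) for each U ∈ τ_Y:
  U = ∅: f^{-1}(U) = ∅ ∈ τ_X ✓.
  U = {55, 56}: f^{-1}(U) = {G, I} ∉ τ_X ✗.
  U = {54, 55, 56}: f^{-1}(U) = {G, I} ∉ τ_X ✗.
  U = {55, 56, 57}: f^{-1}(U) = {G, H, I} ∈ τ_X ✓.
  U = {54, 55, 56, 57}: f^{-1}(U) = {G, H, I} ∈ τ_X ✓.
Found U = {55, 56} with f^{-1}(U) = {G, I} not in τ_X. Therefore f is NOT continuous.


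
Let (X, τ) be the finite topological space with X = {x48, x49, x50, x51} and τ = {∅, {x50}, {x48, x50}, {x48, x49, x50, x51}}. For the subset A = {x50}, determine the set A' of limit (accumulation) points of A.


A' = {x48, x49, x51}

For each x ∈ X, list the open sets U ∈ τ with x ∈ U, then check whether U ∩ (A ∖ {x}) ≠ ∅ for every such U.
  x = x48: opens ∋ x are {x48, x50}, {x48, x49, x50, x51}; each meets A ∖ {x48}, so x IS a limit point.
  x = x49: opens ∋ x are {x48, x49, x50, x51}; each meets A ∖ {x49}, so x IS a limit point.
  x = x50: open {x50} ∋ x has {x50} ∩ (A ∖ {x50}) = ∅, so x is NOT a limit point.
  x = x51: opens ∋ x are {x48, x49, x50, x51}; each meets A ∖ {x51}, so x IS a limit point.
Collecting: A' = {x48, x49, x51}.


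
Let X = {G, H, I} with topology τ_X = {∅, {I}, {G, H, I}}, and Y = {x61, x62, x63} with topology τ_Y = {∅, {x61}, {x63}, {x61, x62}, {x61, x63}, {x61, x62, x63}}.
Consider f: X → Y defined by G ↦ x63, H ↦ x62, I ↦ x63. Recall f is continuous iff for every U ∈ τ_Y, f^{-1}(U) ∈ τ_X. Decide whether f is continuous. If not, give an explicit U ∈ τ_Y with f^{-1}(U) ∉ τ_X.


f is NOT continuous.

Compute f^{-1}(U) for each U ∈ τ_Y:
  U = ∅: f^{-1}(U) = ∅ ∈ τ_X ✓.
  U = {x61}: f^{-1}(U) = ∅ ∈ τ_X ✓.
  U = {x63}: f^{-1}(U) = {G, I} ∉ τ_X ✗.
  U = {x61, x62}: f^{-1}(U) = {H} ∉ τ_X ✗.
  U = {x61, x63}: f^{-1}(U) = {G, I} ∉ τ_X ✗.
  U = {x61, x62, x63}: f^{-1}(U) = {G, H, I} ∈ τ_X ✓.
Found U = {x63} with f^{-1}(U) = {G, I} not in τ_X. Therefore f is NOT continuous.


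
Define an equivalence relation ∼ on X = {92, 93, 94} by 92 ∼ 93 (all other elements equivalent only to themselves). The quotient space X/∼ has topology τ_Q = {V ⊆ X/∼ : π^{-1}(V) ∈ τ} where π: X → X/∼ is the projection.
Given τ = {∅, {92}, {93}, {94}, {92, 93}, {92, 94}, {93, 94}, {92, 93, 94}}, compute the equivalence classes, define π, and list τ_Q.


X/∼ = {[92=93], [94]}; |τ_Q| = 4.

Equivalence classes: [92=93], [94].
Quotient map π: X → X/∼ sends 92 ↦ [92=93], 93 ↦ [92=93], 94 ↦ [94].
For each subset V ⊆ X/∼, compute π^{-1}(V) ⊆ X and check whether π^{-1}(V) ∈ τ. V is open in τ_Q iff π^{-1}(V) ∈ τ.
  V = {}: π^{-1}(V) = ∅ ∈ τ ✓.
  V = {[92=93]}: π^{-1}(V) = {92, 93} ∈ τ ✓.
  V = {[94]}: π^{-1}(V) = {94} ∈ τ ✓.
  V = {[92=93], [94]}: π^{-1}(V) = {92, 93, 94} ∈ τ ✓.
Open sets in the quotient: τ_Q = {{}, {[92=93]}, {[94]}, {[92=93], [94]}} (4 elements).
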